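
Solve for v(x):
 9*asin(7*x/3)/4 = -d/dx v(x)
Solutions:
 v(x) = C1 - 9*x*asin(7*x/3)/4 - 9*sqrt(9 - 49*x^2)/28


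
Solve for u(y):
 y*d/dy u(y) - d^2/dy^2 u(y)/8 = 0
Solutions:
 u(y) = C1 + C2*erfi(2*y)


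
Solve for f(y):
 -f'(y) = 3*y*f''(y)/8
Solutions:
 f(y) = C1 + C2/y^(5/3)


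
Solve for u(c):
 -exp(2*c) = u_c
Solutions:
 u(c) = C1 - exp(2*c)/2


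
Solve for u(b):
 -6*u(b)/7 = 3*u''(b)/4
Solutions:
 u(b) = C1*sin(2*sqrt(14)*b/7) + C2*cos(2*sqrt(14)*b/7)


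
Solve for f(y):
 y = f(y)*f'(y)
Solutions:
 f(y) = -sqrt(C1 + y^2)
 f(y) = sqrt(C1 + y^2)


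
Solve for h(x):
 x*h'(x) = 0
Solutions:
 h(x) = C1


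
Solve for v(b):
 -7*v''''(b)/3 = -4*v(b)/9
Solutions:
 v(b) = C1*exp(-sqrt(2)*21^(3/4)*b/21) + C2*exp(sqrt(2)*21^(3/4)*b/21) + C3*sin(sqrt(2)*21^(3/4)*b/21) + C4*cos(sqrt(2)*21^(3/4)*b/21)


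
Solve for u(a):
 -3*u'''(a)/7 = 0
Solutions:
 u(a) = C1 + C2*a + C3*a^2


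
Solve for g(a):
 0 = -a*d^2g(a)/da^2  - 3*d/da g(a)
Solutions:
 g(a) = C1 + C2/a^2


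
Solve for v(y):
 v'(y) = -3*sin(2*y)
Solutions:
 v(y) = C1 + 3*cos(2*y)/2


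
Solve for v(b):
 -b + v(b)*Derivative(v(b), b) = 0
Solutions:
 v(b) = -sqrt(C1 + b^2)
 v(b) = sqrt(C1 + b^2)


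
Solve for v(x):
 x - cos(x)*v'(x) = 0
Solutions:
 v(x) = C1 + Integral(x/cos(x), x)


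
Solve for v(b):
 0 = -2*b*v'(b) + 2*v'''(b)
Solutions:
 v(b) = C1 + Integral(C2*airyai(b) + C3*airybi(b), b)


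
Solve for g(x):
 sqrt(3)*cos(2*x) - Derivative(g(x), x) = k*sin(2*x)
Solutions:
 g(x) = C1 + k*cos(2*x)/2 + sqrt(3)*sin(2*x)/2


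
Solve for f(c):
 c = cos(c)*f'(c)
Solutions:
 f(c) = C1 + Integral(c/cos(c), c)


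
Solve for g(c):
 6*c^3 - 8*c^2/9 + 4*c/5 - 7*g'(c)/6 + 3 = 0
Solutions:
 g(c) = C1 + 9*c^4/7 - 16*c^3/63 + 12*c^2/35 + 18*c/7


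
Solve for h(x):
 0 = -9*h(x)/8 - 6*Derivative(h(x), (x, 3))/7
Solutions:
 h(x) = C3*exp(-2^(2/3)*21^(1/3)*x/4) + (C1*sin(2^(2/3)*3^(5/6)*7^(1/3)*x/8) + C2*cos(2^(2/3)*3^(5/6)*7^(1/3)*x/8))*exp(2^(2/3)*21^(1/3)*x/8)


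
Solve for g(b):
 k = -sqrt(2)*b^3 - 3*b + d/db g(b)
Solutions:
 g(b) = C1 + sqrt(2)*b^4/4 + 3*b^2/2 + b*k


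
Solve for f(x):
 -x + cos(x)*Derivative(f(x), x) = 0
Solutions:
 f(x) = C1 + Integral(x/cos(x), x)


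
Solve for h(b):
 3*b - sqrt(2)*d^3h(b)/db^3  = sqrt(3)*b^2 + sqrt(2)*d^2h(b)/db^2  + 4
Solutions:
 h(b) = C1 + C2*b + C3*exp(-b) - sqrt(6)*b^4/24 + b^3*(3*sqrt(2) + 2*sqrt(6))/12 + b^2*(-7*sqrt(2) - 2*sqrt(6))/4


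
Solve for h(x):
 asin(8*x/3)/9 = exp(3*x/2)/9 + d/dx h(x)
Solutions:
 h(x) = C1 + x*asin(8*x/3)/9 + sqrt(9 - 64*x^2)/72 - 2*exp(3*x/2)/27


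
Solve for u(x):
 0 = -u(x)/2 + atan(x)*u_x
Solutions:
 u(x) = C1*exp(Integral(1/atan(x), x)/2)


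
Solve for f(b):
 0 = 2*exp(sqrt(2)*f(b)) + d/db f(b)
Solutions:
 f(b) = sqrt(2)*(2*log(1/(C1 + 2*b)) - log(2))/4


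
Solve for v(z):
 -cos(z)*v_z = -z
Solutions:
 v(z) = C1 + Integral(z/cos(z), z)


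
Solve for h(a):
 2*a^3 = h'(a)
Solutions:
 h(a) = C1 + a^4/2


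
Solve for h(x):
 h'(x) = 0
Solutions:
 h(x) = C1


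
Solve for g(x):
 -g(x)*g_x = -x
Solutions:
 g(x) = -sqrt(C1 + x^2)
 g(x) = sqrt(C1 + x^2)


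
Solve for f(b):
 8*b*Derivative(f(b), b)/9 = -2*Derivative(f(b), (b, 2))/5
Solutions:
 f(b) = C1 + C2*erf(sqrt(10)*b/3)


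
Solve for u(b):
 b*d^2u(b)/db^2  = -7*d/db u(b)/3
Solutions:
 u(b) = C1 + C2/b^(4/3)


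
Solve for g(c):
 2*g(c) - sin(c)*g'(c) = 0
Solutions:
 g(c) = C1*(cos(c) - 1)/(cos(c) + 1)


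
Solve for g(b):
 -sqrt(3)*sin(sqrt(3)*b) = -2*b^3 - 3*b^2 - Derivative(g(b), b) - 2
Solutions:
 g(b) = C1 - b^4/2 - b^3 - 2*b - cos(sqrt(3)*b)


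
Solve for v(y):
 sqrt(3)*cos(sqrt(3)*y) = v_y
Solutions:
 v(y) = C1 + sin(sqrt(3)*y)


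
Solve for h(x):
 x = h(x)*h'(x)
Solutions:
 h(x) = -sqrt(C1 + x^2)
 h(x) = sqrt(C1 + x^2)


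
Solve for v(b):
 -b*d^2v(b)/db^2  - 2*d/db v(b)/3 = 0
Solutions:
 v(b) = C1 + C2*b^(1/3)


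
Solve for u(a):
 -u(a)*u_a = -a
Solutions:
 u(a) = -sqrt(C1 + a^2)
 u(a) = sqrt(C1 + a^2)


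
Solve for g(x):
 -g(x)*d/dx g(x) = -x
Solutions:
 g(x) = -sqrt(C1 + x^2)
 g(x) = sqrt(C1 + x^2)


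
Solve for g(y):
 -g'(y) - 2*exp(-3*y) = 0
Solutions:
 g(y) = C1 + 2*exp(-3*y)/3


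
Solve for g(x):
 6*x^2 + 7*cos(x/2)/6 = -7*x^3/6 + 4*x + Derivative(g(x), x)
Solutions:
 g(x) = C1 + 7*x^4/24 + 2*x^3 - 2*x^2 + 7*sin(x/2)/3


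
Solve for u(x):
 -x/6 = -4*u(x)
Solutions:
 u(x) = x/24


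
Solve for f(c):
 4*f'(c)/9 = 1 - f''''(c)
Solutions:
 f(c) = C1 + C4*exp(-2^(2/3)*3^(1/3)*c/3) + 9*c/4 + (C2*sin(2^(2/3)*3^(5/6)*c/6) + C3*cos(2^(2/3)*3^(5/6)*c/6))*exp(2^(2/3)*3^(1/3)*c/6)


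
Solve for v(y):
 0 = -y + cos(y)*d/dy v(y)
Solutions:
 v(y) = C1 + Integral(y/cos(y), y)


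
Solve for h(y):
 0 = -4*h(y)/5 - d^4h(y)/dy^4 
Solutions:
 h(y) = (C1*sin(5^(3/4)*y/5) + C2*cos(5^(3/4)*y/5))*exp(-5^(3/4)*y/5) + (C3*sin(5^(3/4)*y/5) + C4*cos(5^(3/4)*y/5))*exp(5^(3/4)*y/5)


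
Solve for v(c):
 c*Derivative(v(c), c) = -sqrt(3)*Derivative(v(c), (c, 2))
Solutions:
 v(c) = C1 + C2*erf(sqrt(2)*3^(3/4)*c/6)


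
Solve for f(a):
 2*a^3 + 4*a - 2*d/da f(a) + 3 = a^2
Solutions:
 f(a) = C1 + a^4/4 - a^3/6 + a^2 + 3*a/2


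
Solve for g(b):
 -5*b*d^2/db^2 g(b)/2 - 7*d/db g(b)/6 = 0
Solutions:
 g(b) = C1 + C2*b^(8/15)


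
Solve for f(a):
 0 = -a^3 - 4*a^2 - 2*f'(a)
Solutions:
 f(a) = C1 - a^4/8 - 2*a^3/3


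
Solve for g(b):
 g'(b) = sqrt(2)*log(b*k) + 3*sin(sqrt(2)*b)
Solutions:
 g(b) = C1 + sqrt(2)*b*(log(b*k) - 1) - 3*sqrt(2)*cos(sqrt(2)*b)/2


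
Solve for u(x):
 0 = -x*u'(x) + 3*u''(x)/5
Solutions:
 u(x) = C1 + C2*erfi(sqrt(30)*x/6)


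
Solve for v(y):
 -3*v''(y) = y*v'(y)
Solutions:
 v(y) = C1 + C2*erf(sqrt(6)*y/6)


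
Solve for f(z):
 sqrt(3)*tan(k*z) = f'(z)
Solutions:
 f(z) = C1 + sqrt(3)*Piecewise((-log(cos(k*z))/k, Ne(k, 0)), (0, True))


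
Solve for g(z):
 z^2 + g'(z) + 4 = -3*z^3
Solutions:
 g(z) = C1 - 3*z^4/4 - z^3/3 - 4*z


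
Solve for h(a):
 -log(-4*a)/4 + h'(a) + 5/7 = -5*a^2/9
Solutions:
 h(a) = C1 - 5*a^3/27 + a*log(-a)/4 + a*(-27 + 14*log(2))/28


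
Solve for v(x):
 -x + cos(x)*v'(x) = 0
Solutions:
 v(x) = C1 + Integral(x/cos(x), x)


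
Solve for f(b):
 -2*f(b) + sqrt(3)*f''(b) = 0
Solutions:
 f(b) = C1*exp(-sqrt(2)*3^(3/4)*b/3) + C2*exp(sqrt(2)*3^(3/4)*b/3)


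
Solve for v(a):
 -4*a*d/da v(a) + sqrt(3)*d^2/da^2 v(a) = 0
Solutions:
 v(a) = C1 + C2*erfi(sqrt(2)*3^(3/4)*a/3)


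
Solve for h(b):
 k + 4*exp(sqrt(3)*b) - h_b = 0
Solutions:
 h(b) = C1 + b*k + 4*sqrt(3)*exp(sqrt(3)*b)/3


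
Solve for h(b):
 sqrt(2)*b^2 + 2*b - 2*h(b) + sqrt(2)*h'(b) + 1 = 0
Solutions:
 h(b) = C1*exp(sqrt(2)*b) + sqrt(2)*b^2/2 + 2*b + 1/2 + sqrt(2)


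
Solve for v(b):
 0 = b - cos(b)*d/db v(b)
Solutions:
 v(b) = C1 + Integral(b/cos(b), b)


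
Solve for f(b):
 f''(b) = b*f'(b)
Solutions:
 f(b) = C1 + C2*erfi(sqrt(2)*b/2)


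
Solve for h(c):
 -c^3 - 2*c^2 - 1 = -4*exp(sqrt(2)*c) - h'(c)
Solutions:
 h(c) = C1 + c^4/4 + 2*c^3/3 + c - 2*sqrt(2)*exp(sqrt(2)*c)


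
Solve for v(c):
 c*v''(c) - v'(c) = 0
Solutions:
 v(c) = C1 + C2*c^2


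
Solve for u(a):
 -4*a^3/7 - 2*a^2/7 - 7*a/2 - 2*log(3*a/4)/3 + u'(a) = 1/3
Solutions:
 u(a) = C1 + a^4/7 + 2*a^3/21 + 7*a^2/4 + 2*a*log(a)/3 - 4*a*log(2)/3 - a/3 + 2*a*log(3)/3


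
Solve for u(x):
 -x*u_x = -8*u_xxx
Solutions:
 u(x) = C1 + Integral(C2*airyai(x/2) + C3*airybi(x/2), x)


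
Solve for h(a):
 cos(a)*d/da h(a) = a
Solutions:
 h(a) = C1 + Integral(a/cos(a), a)


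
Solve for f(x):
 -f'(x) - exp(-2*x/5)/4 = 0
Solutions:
 f(x) = C1 + 5*exp(-2*x/5)/8


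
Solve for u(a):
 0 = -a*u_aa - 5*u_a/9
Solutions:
 u(a) = C1 + C2*a^(4/9)


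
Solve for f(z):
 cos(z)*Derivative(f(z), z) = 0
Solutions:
 f(z) = C1


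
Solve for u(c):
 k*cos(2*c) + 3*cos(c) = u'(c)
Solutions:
 u(c) = C1 + k*sin(2*c)/2 + 3*sin(c)


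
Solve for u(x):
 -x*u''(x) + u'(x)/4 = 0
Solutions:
 u(x) = C1 + C2*x^(5/4)


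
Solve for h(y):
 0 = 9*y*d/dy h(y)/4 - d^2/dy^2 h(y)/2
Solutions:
 h(y) = C1 + C2*erfi(3*y/2)


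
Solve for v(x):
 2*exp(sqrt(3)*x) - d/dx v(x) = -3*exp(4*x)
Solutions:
 v(x) = C1 + 3*exp(4*x)/4 + 2*sqrt(3)*exp(sqrt(3)*x)/3


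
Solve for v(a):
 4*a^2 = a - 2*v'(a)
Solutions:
 v(a) = C1 - 2*a^3/3 + a^2/4


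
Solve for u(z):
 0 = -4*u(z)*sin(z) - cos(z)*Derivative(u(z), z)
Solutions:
 u(z) = C1*cos(z)^4


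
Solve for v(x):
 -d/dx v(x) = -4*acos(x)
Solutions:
 v(x) = C1 + 4*x*acos(x) - 4*sqrt(1 - x^2)


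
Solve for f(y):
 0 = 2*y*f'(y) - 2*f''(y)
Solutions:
 f(y) = C1 + C2*erfi(sqrt(2)*y/2)


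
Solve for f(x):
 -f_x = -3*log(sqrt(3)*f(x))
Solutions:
 -2*Integral(1/(2*log(_y) + log(3)), (_y, f(x)))/3 = C1 - x


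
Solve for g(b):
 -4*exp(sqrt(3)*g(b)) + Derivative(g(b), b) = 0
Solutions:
 g(b) = sqrt(3)*(2*log(-1/(C1 + 4*b)) - log(3))/6


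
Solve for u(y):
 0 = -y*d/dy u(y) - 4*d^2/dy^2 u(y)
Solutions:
 u(y) = C1 + C2*erf(sqrt(2)*y/4)


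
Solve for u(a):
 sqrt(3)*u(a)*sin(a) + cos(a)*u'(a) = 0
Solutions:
 u(a) = C1*cos(a)^(sqrt(3))


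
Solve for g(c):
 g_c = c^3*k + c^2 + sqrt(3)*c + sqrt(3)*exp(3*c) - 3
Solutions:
 g(c) = C1 + c^4*k/4 + c^3/3 + sqrt(3)*c^2/2 - 3*c + sqrt(3)*exp(3*c)/3


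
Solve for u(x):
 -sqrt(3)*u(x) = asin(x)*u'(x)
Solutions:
 u(x) = C1*exp(-sqrt(3)*Integral(1/asin(x), x))


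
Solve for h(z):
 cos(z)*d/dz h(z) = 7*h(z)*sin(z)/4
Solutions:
 h(z) = C1/cos(z)^(7/4)


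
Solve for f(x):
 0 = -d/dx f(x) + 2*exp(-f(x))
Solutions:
 f(x) = log(C1 + 2*x)


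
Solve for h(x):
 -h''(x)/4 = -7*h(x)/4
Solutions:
 h(x) = C1*exp(-sqrt(7)*x) + C2*exp(sqrt(7)*x)


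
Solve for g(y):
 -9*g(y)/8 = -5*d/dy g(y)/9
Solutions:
 g(y) = C1*exp(81*y/40)


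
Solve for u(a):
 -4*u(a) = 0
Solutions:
 u(a) = 0


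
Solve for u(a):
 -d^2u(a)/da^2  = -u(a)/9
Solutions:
 u(a) = C1*exp(-a/3) + C2*exp(a/3)


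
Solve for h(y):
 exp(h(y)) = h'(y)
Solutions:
 h(y) = log(-1/(C1 + y))


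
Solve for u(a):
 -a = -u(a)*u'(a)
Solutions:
 u(a) = -sqrt(C1 + a^2)
 u(a) = sqrt(C1 + a^2)


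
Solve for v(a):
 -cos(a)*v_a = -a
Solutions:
 v(a) = C1 + Integral(a/cos(a), a)


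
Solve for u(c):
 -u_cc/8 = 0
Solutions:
 u(c) = C1 + C2*c


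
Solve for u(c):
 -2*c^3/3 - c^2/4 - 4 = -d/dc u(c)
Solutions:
 u(c) = C1 + c^4/6 + c^3/12 + 4*c


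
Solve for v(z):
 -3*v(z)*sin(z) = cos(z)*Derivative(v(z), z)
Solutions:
 v(z) = C1*cos(z)^3


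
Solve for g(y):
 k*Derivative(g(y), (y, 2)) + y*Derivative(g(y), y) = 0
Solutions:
 g(y) = C1 + C2*sqrt(k)*erf(sqrt(2)*y*sqrt(1/k)/2)


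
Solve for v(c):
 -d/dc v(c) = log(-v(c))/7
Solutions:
 -li(-v(c)) = C1 - c/7


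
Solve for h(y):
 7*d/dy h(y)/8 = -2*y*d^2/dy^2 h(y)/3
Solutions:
 h(y) = C1 + C2/y^(5/16)


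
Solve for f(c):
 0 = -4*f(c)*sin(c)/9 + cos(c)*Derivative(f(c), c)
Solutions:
 f(c) = C1/cos(c)^(4/9)


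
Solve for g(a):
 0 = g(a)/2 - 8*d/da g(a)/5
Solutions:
 g(a) = C1*exp(5*a/16)


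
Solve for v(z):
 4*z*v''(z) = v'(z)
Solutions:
 v(z) = C1 + C2*z^(5/4)


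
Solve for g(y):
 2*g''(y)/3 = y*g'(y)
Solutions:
 g(y) = C1 + C2*erfi(sqrt(3)*y/2)


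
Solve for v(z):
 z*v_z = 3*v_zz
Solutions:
 v(z) = C1 + C2*erfi(sqrt(6)*z/6)


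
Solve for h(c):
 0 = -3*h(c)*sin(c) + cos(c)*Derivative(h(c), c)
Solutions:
 h(c) = C1/cos(c)^3


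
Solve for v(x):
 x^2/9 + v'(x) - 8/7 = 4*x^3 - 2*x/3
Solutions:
 v(x) = C1 + x^4 - x^3/27 - x^2/3 + 8*x/7


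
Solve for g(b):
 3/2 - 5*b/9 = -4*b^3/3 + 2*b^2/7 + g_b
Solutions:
 g(b) = C1 + b^4/3 - 2*b^3/21 - 5*b^2/18 + 3*b/2


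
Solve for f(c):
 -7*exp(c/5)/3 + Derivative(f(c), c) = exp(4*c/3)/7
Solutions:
 f(c) = C1 + 35*exp(c/5)/3 + 3*exp(4*c/3)/28


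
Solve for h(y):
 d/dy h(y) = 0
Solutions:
 h(y) = C1


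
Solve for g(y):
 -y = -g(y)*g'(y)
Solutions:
 g(y) = -sqrt(C1 + y^2)
 g(y) = sqrt(C1 + y^2)


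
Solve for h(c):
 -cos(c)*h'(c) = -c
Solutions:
 h(c) = C1 + Integral(c/cos(c), c)


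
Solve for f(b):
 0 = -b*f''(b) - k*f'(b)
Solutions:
 f(b) = C1 + b^(1 - re(k))*(C2*sin(log(b)*Abs(im(k))) + C3*cos(log(b)*im(k)))


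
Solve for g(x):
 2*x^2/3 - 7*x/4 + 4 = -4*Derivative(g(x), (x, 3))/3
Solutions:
 g(x) = C1 + C2*x + C3*x^2 - x^5/120 + 7*x^4/128 - x^3/2


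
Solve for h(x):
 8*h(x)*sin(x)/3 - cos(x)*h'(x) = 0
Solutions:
 h(x) = C1/cos(x)^(8/3)


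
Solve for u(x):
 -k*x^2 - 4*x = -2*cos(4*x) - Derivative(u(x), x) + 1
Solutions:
 u(x) = C1 + k*x^3/3 + 2*x^2 + x - sin(4*x)/2


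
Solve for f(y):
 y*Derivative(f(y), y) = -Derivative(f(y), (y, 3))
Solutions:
 f(y) = C1 + Integral(C2*airyai(-y) + C3*airybi(-y), y)


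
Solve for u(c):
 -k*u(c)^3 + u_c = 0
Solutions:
 u(c) = -sqrt(2)*sqrt(-1/(C1 + c*k))/2
 u(c) = sqrt(2)*sqrt(-1/(C1 + c*k))/2


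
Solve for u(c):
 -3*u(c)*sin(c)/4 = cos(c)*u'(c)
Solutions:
 u(c) = C1*cos(c)^(3/4)


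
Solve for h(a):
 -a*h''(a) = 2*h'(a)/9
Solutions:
 h(a) = C1 + C2*a^(7/9)


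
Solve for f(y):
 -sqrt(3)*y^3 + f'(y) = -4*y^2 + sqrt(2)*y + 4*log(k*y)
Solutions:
 f(y) = C1 + sqrt(3)*y^4/4 - 4*y^3/3 + sqrt(2)*y^2/2 + 4*y*log(k*y) - 4*y


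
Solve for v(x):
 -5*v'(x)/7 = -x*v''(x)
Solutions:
 v(x) = C1 + C2*x^(12/7)


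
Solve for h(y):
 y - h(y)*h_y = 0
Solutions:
 h(y) = -sqrt(C1 + y^2)
 h(y) = sqrt(C1 + y^2)


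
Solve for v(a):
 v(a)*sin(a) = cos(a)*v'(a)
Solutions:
 v(a) = C1/cos(a)


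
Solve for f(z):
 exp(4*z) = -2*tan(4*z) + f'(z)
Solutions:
 f(z) = C1 + exp(4*z)/4 - log(cos(4*z))/2


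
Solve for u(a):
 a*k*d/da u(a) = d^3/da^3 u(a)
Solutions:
 u(a) = C1 + Integral(C2*airyai(a*k^(1/3)) + C3*airybi(a*k^(1/3)), a)


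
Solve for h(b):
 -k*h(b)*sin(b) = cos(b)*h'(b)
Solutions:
 h(b) = C1*exp(k*log(cos(b)))


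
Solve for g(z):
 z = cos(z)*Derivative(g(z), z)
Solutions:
 g(z) = C1 + Integral(z/cos(z), z)


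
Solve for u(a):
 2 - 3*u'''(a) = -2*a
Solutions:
 u(a) = C1 + C2*a + C3*a^2 + a^4/36 + a^3/9


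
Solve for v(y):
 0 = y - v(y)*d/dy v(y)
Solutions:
 v(y) = -sqrt(C1 + y^2)
 v(y) = sqrt(C1 + y^2)


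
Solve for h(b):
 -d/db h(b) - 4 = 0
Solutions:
 h(b) = C1 - 4*b


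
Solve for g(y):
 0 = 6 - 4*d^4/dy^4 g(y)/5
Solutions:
 g(y) = C1 + C2*y + C3*y^2 + C4*y^3 + 5*y^4/16


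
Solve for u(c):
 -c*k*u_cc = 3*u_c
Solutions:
 u(c) = C1 + c^(((re(k) - 3)*re(k) + im(k)^2)/(re(k)^2 + im(k)^2))*(C2*sin(3*log(c)*Abs(im(k))/(re(k)^2 + im(k)^2)) + C3*cos(3*log(c)*im(k)/(re(k)^2 + im(k)^2)))


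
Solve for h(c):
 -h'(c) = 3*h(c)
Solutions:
 h(c) = C1*exp(-3*c)


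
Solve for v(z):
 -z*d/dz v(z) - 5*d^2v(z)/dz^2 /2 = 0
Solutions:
 v(z) = C1 + C2*erf(sqrt(5)*z/5)


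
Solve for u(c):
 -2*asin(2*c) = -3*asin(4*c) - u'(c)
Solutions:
 u(c) = C1 + 2*c*asin(2*c) - 3*c*asin(4*c) - 3*sqrt(1 - 16*c^2)/4 + sqrt(1 - 4*c^2)


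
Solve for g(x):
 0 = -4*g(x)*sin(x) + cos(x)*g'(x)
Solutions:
 g(x) = C1/cos(x)^4


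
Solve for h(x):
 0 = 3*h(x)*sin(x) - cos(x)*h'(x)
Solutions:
 h(x) = C1/cos(x)^3


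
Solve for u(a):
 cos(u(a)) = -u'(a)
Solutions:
 u(a) = pi - asin((C1 + exp(2*a))/(C1 - exp(2*a)))
 u(a) = asin((C1 + exp(2*a))/(C1 - exp(2*a)))


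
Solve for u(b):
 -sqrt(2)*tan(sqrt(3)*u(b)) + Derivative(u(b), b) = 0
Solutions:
 u(b) = sqrt(3)*(pi - asin(C1*exp(sqrt(6)*b)))/3
 u(b) = sqrt(3)*asin(C1*exp(sqrt(6)*b))/3


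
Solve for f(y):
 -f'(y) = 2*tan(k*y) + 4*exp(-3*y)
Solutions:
 f(y) = C1 - 2*Piecewise((-2*exp(-3*y)/3 + log(tan(k*y)^2 + 1)/(2*k), Ne(k, 0)), (-2*exp(-3*y)/3, True))


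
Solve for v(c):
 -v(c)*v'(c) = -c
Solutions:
 v(c) = -sqrt(C1 + c^2)
 v(c) = sqrt(C1 + c^2)


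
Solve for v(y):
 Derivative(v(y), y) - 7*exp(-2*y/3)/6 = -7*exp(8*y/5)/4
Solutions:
 v(y) = C1 - 35*exp(8*y/5)/32 - 7*exp(-2*y/3)/4


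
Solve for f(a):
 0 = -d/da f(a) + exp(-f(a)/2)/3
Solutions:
 f(a) = 2*log(C1 + a/6)


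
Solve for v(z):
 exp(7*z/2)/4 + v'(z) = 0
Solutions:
 v(z) = C1 - exp(7*z/2)/14


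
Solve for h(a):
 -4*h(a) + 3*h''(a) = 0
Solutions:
 h(a) = C1*exp(-2*sqrt(3)*a/3) + C2*exp(2*sqrt(3)*a/3)


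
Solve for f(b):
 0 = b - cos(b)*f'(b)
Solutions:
 f(b) = C1 + Integral(b/cos(b), b)


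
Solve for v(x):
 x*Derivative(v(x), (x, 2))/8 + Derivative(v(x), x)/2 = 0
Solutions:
 v(x) = C1 + C2/x^3


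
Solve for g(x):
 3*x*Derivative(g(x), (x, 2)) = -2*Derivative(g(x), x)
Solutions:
 g(x) = C1 + C2*x^(1/3)


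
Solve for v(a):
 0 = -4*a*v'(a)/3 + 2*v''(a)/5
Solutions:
 v(a) = C1 + C2*erfi(sqrt(15)*a/3)


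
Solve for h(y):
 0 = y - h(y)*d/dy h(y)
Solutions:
 h(y) = -sqrt(C1 + y^2)
 h(y) = sqrt(C1 + y^2)


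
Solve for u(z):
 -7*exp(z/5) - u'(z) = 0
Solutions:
 u(z) = C1 - 35*exp(z/5)


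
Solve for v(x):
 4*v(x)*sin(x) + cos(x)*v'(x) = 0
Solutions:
 v(x) = C1*cos(x)^4


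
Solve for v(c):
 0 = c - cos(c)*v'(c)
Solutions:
 v(c) = C1 + Integral(c/cos(c), c)


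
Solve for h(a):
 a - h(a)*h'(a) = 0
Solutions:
 h(a) = -sqrt(C1 + a^2)
 h(a) = sqrt(C1 + a^2)


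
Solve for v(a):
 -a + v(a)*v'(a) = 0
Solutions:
 v(a) = -sqrt(C1 + a^2)
 v(a) = sqrt(C1 + a^2)


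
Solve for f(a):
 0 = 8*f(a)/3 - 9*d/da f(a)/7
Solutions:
 f(a) = C1*exp(56*a/27)


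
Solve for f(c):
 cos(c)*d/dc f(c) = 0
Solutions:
 f(c) = C1


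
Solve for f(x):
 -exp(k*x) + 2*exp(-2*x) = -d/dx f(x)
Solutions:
 f(x) = C1 + exp(-2*x) + exp(k*x)/k


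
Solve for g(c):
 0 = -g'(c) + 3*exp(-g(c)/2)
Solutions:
 g(c) = 2*log(C1 + 3*c/2)


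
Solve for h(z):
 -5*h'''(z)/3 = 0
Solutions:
 h(z) = C1 + C2*z + C3*z^2


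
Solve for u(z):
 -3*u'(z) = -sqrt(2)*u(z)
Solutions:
 u(z) = C1*exp(sqrt(2)*z/3)


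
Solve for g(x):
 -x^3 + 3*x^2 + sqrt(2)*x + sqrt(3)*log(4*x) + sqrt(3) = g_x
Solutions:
 g(x) = C1 - x^4/4 + x^3 + sqrt(2)*x^2/2 + sqrt(3)*x*log(x) + 2*sqrt(3)*x*log(2)


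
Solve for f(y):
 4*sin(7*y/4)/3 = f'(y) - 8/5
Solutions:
 f(y) = C1 + 8*y/5 - 16*cos(7*y/4)/21


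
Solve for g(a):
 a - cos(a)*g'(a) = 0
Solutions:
 g(a) = C1 + Integral(a/cos(a), a)


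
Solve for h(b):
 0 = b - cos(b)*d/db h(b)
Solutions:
 h(b) = C1 + Integral(b/cos(b), b)


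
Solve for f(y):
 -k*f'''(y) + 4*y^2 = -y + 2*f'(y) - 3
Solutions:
 f(y) = C1 + C2*exp(-sqrt(2)*y*sqrt(-1/k)) + C3*exp(sqrt(2)*y*sqrt(-1/k)) - 2*k*y + 2*y^3/3 + y^2/4 + 3*y/2


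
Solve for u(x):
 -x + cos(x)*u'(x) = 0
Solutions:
 u(x) = C1 + Integral(x/cos(x), x)


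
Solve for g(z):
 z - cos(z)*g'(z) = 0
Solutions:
 g(z) = C1 + Integral(z/cos(z), z)


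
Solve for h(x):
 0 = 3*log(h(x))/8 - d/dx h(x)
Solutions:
 li(h(x)) = C1 + 3*x/8


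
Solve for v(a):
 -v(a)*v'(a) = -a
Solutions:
 v(a) = -sqrt(C1 + a^2)
 v(a) = sqrt(C1 + a^2)


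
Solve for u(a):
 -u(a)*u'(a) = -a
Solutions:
 u(a) = -sqrt(C1 + a^2)
 u(a) = sqrt(C1 + a^2)


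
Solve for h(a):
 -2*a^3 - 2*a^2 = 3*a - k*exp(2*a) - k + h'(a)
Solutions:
 h(a) = C1 - a^4/2 - 2*a^3/3 - 3*a^2/2 + a*k + k*exp(2*a)/2


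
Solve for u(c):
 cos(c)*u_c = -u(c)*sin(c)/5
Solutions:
 u(c) = C1*cos(c)^(1/5)


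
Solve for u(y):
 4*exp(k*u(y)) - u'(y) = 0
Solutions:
 u(y) = Piecewise((log(-1/(C1*k + 4*k*y))/k, Ne(k, 0)), (nan, True))
 u(y) = Piecewise((C1 + 4*y, Eq(k, 0)), (nan, True))


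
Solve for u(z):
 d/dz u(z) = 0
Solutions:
 u(z) = C1


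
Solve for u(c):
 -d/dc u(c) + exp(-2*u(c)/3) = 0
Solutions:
 u(c) = 3*log(-sqrt(C1 + c)) - 3*log(3) + 3*log(6)/2
 u(c) = 3*log(C1 + c)/2 - 3*log(3) + 3*log(6)/2


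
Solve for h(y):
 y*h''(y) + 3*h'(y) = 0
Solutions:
 h(y) = C1 + C2/y^2


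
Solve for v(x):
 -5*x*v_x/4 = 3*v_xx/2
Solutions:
 v(x) = C1 + C2*erf(sqrt(15)*x/6)


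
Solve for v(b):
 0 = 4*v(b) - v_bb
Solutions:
 v(b) = C1*exp(-2*b) + C2*exp(2*b)


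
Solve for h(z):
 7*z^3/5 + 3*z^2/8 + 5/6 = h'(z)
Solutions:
 h(z) = C1 + 7*z^4/20 + z^3/8 + 5*z/6


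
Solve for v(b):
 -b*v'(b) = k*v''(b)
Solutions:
 v(b) = C1 + C2*sqrt(k)*erf(sqrt(2)*b*sqrt(1/k)/2)


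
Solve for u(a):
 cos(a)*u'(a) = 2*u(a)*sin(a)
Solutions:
 u(a) = C1/cos(a)^2


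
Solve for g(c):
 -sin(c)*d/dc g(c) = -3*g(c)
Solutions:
 g(c) = C1*(cos(c) - 1)^(3/2)/(cos(c) + 1)^(3/2)


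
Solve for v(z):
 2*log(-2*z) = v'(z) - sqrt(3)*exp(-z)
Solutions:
 v(z) = C1 + 2*z*log(-z) + 2*z*(-1 + log(2)) - sqrt(3)*exp(-z)


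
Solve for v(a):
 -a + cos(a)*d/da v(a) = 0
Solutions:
 v(a) = C1 + Integral(a/cos(a), a)


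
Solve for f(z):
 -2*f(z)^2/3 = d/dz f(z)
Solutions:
 f(z) = 3/(C1 + 2*z)


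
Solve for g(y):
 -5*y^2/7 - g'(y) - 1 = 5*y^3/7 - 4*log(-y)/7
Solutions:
 g(y) = C1 - 5*y^4/28 - 5*y^3/21 + 4*y*log(-y)/7 - 11*y/7


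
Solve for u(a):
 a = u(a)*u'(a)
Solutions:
 u(a) = -sqrt(C1 + a^2)
 u(a) = sqrt(C1 + a^2)


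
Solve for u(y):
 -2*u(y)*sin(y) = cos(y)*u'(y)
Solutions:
 u(y) = C1*cos(y)^2


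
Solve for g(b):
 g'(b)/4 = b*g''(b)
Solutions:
 g(b) = C1 + C2*b^(5/4)


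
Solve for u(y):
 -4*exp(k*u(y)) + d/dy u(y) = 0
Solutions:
 u(y) = Piecewise((log(-1/(C1*k + 4*k*y))/k, Ne(k, 0)), (nan, True))
 u(y) = Piecewise((C1 + 4*y, Eq(k, 0)), (nan, True))


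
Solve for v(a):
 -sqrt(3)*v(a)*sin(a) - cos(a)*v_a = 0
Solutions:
 v(a) = C1*cos(a)^(sqrt(3))


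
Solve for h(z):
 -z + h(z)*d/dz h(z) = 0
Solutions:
 h(z) = -sqrt(C1 + z^2)
 h(z) = sqrt(C1 + z^2)


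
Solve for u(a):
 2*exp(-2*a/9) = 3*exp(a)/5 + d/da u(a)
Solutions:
 u(a) = C1 - 3*exp(a)/5 - 9*exp(-2*a/9)


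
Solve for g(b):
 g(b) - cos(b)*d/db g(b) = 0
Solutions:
 g(b) = C1*sqrt(sin(b) + 1)/sqrt(sin(b) - 1)


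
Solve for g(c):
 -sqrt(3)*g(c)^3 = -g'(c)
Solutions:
 g(c) = -sqrt(2)*sqrt(-1/(C1 + sqrt(3)*c))/2
 g(c) = sqrt(2)*sqrt(-1/(C1 + sqrt(3)*c))/2


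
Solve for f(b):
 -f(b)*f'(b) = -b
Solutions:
 f(b) = -sqrt(C1 + b^2)
 f(b) = sqrt(C1 + b^2)


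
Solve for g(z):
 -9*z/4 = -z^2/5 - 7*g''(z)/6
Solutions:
 g(z) = C1 + C2*z - z^4/70 + 9*z^3/28


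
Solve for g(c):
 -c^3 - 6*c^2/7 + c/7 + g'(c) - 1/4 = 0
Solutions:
 g(c) = C1 + c^4/4 + 2*c^3/7 - c^2/14 + c/4


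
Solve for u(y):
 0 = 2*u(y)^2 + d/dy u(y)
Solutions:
 u(y) = 1/(C1 + 2*y)


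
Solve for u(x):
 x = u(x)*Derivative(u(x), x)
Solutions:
 u(x) = -sqrt(C1 + x^2)
 u(x) = sqrt(C1 + x^2)


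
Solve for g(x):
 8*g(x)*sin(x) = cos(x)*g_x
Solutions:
 g(x) = C1/cos(x)^8


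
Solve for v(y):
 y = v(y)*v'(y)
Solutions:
 v(y) = -sqrt(C1 + y^2)
 v(y) = sqrt(C1 + y^2)


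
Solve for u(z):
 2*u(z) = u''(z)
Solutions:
 u(z) = C1*exp(-sqrt(2)*z) + C2*exp(sqrt(2)*z)


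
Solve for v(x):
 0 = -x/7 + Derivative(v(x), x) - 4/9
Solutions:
 v(x) = C1 + x^2/14 + 4*x/9


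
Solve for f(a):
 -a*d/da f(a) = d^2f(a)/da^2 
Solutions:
 f(a) = C1 + C2*erf(sqrt(2)*a/2)


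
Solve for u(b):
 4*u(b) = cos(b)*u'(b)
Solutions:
 u(b) = C1*(sin(b)^2 + 2*sin(b) + 1)/(sin(b)^2 - 2*sin(b) + 1)


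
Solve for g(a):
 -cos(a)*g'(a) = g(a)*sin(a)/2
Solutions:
 g(a) = C1*sqrt(cos(a))


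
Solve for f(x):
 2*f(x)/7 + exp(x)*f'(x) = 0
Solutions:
 f(x) = C1*exp(2*exp(-x)/7)


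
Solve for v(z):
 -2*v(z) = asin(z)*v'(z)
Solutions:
 v(z) = C1*exp(-2*Integral(1/asin(z), z))


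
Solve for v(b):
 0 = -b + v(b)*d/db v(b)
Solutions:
 v(b) = -sqrt(C1 + b^2)
 v(b) = sqrt(C1 + b^2)


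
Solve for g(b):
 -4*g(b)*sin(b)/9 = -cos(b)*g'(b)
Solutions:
 g(b) = C1/cos(b)^(4/9)


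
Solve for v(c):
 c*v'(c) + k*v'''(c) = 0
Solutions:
 v(c) = C1 + Integral(C2*airyai(c*(-1/k)^(1/3)) + C3*airybi(c*(-1/k)^(1/3)), c)


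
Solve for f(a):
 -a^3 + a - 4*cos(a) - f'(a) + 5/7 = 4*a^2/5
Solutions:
 f(a) = C1 - a^4/4 - 4*a^3/15 + a^2/2 + 5*a/7 - 4*sin(a)


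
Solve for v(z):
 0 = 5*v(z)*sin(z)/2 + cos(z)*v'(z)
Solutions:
 v(z) = C1*cos(z)^(5/2)


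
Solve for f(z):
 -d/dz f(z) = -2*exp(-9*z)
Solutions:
 f(z) = C1 - 2*exp(-9*z)/9


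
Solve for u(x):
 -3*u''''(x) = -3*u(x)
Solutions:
 u(x) = C1*exp(-x) + C2*exp(x) + C3*sin(x) + C4*cos(x)


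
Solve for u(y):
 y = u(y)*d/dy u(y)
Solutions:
 u(y) = -sqrt(C1 + y^2)
 u(y) = sqrt(C1 + y^2)


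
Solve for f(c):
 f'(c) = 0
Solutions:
 f(c) = C1


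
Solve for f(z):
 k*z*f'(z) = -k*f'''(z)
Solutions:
 f(z) = C1 + Integral(C2*airyai(-z) + C3*airybi(-z), z)


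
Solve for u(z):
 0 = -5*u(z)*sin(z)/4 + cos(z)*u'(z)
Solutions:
 u(z) = C1/cos(z)^(5/4)


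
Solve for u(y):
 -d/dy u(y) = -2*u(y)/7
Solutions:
 u(y) = C1*exp(2*y/7)


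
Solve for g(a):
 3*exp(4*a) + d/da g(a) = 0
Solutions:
 g(a) = C1 - 3*exp(4*a)/4


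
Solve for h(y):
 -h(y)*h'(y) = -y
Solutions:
 h(y) = -sqrt(C1 + y^2)
 h(y) = sqrt(C1 + y^2)


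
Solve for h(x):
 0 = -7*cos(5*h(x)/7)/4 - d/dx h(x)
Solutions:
 7*x/4 - 7*log(sin(5*h(x)/7) - 1)/10 + 7*log(sin(5*h(x)/7) + 1)/10 = C1


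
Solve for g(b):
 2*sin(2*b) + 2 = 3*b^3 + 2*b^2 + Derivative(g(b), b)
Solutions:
 g(b) = C1 - 3*b^4/4 - 2*b^3/3 + 2*b - cos(2*b)


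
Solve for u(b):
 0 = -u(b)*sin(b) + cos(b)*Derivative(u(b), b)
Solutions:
 u(b) = C1/cos(b)


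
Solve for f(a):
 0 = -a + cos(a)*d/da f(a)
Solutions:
 f(a) = C1 + Integral(a/cos(a), a)


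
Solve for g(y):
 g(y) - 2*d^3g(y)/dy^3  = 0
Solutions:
 g(y) = C3*exp(2^(2/3)*y/2) + (C1*sin(2^(2/3)*sqrt(3)*y/4) + C2*cos(2^(2/3)*sqrt(3)*y/4))*exp(-2^(2/3)*y/4)


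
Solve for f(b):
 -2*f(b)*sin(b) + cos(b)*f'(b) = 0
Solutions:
 f(b) = C1/cos(b)^2


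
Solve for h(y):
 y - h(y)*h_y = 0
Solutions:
 h(y) = -sqrt(C1 + y^2)
 h(y) = sqrt(C1 + y^2)


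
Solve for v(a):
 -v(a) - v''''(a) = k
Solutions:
 v(a) = -k + (C1*sin(sqrt(2)*a/2) + C2*cos(sqrt(2)*a/2))*exp(-sqrt(2)*a/2) + (C3*sin(sqrt(2)*a/2) + C4*cos(sqrt(2)*a/2))*exp(sqrt(2)*a/2)


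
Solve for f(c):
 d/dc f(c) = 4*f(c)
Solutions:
 f(c) = C1*exp(4*c)


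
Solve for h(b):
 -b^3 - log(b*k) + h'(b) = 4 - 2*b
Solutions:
 h(b) = C1 + b^4/4 - b^2 + b*log(b*k) + 3*b


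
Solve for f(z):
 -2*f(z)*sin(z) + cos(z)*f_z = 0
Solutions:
 f(z) = C1/cos(z)^2


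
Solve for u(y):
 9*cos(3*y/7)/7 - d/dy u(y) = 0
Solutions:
 u(y) = C1 + 3*sin(3*y/7)


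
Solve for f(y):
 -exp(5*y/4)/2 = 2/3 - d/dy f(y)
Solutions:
 f(y) = C1 + 2*y/3 + 2*exp(5*y/4)/5


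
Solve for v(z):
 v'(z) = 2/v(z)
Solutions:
 v(z) = -sqrt(C1 + 4*z)
 v(z) = sqrt(C1 + 4*z)


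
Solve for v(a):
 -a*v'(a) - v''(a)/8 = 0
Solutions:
 v(a) = C1 + C2*erf(2*a)


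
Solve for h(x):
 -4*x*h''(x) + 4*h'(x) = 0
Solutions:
 h(x) = C1 + C2*x^2


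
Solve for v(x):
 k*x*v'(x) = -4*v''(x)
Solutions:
 v(x) = Piecewise((-sqrt(2)*sqrt(pi)*C1*erf(sqrt(2)*sqrt(k)*x/4)/sqrt(k) - C2, (k > 0) | (k < 0)), (-C1*x - C2, True))


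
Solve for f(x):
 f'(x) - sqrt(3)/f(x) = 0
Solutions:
 f(x) = -sqrt(C1 + 2*sqrt(3)*x)
 f(x) = sqrt(C1 + 2*sqrt(3)*x)


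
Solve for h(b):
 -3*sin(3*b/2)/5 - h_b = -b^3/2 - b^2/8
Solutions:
 h(b) = C1 + b^4/8 + b^3/24 + 2*cos(3*b/2)/5


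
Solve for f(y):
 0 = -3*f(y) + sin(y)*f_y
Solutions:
 f(y) = C1*(cos(y) - 1)^(3/2)/(cos(y) + 1)^(3/2)


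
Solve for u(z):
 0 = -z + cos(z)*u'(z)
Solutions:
 u(z) = C1 + Integral(z/cos(z), z)


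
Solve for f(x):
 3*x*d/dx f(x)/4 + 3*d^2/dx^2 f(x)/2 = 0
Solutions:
 f(x) = C1 + C2*erf(x/2)


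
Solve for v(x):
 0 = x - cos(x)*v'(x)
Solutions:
 v(x) = C1 + Integral(x/cos(x), x)


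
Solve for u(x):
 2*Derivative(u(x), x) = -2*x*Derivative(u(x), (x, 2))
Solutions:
 u(x) = C1 + C2*log(x)


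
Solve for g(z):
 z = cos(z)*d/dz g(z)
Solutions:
 g(z) = C1 + Integral(z/cos(z), z)


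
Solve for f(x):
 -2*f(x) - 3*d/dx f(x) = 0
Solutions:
 f(x) = C1*exp(-2*x/3)


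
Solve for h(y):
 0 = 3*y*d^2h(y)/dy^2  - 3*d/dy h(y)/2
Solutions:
 h(y) = C1 + C2*y^(3/2)


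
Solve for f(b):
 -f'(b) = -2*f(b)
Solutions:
 f(b) = C1*exp(2*b)


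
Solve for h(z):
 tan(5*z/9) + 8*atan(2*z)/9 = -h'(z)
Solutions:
 h(z) = C1 - 8*z*atan(2*z)/9 + 2*log(4*z^2 + 1)/9 + 9*log(cos(5*z/9))/5


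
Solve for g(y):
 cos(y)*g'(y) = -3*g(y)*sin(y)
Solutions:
 g(y) = C1*cos(y)^3


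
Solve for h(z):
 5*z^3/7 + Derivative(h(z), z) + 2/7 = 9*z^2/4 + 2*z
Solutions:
 h(z) = C1 - 5*z^4/28 + 3*z^3/4 + z^2 - 2*z/7


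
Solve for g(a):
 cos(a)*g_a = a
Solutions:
 g(a) = C1 + Integral(a/cos(a), a)


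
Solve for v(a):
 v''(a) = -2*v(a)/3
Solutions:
 v(a) = C1*sin(sqrt(6)*a/3) + C2*cos(sqrt(6)*a/3)


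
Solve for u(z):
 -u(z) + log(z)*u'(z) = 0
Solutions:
 u(z) = C1*exp(li(z))


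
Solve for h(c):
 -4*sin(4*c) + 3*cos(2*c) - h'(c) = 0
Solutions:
 h(c) = C1 + 3*sin(2*c)/2 + cos(4*c)


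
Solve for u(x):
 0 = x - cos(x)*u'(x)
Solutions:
 u(x) = C1 + Integral(x/cos(x), x)


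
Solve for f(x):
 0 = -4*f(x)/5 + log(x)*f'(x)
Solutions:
 f(x) = C1*exp(4*li(x)/5)


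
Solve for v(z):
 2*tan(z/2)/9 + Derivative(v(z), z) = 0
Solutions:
 v(z) = C1 + 4*log(cos(z/2))/9


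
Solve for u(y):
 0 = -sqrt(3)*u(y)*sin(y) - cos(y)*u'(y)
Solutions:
 u(y) = C1*cos(y)^(sqrt(3))


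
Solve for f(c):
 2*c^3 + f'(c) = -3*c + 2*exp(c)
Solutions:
 f(c) = C1 - c^4/2 - 3*c^2/2 + 2*exp(c)


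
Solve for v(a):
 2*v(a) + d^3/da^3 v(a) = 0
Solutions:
 v(a) = C3*exp(-2^(1/3)*a) + (C1*sin(2^(1/3)*sqrt(3)*a/2) + C2*cos(2^(1/3)*sqrt(3)*a/2))*exp(2^(1/3)*a/2)


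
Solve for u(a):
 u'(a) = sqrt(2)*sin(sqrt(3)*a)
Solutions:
 u(a) = C1 - sqrt(6)*cos(sqrt(3)*a)/3


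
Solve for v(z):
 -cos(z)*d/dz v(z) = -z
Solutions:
 v(z) = C1 + Integral(z/cos(z), z)


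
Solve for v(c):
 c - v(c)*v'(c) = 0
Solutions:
 v(c) = -sqrt(C1 + c^2)
 v(c) = sqrt(C1 + c^2)


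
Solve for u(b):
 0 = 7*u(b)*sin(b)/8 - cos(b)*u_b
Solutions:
 u(b) = C1/cos(b)^(7/8)


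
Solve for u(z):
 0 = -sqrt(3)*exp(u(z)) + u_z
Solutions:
 u(z) = log(-1/(C1 + sqrt(3)*z))


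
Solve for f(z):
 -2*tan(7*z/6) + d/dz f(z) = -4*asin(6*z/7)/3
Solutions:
 f(z) = C1 - 4*z*asin(6*z/7)/3 - 2*sqrt(49 - 36*z^2)/9 - 12*log(cos(7*z/6))/7


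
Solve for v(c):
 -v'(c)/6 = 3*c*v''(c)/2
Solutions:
 v(c) = C1 + C2*c^(8/9)


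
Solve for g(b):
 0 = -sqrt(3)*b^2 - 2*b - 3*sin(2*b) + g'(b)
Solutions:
 g(b) = C1 + sqrt(3)*b^3/3 + b^2 - 3*cos(2*b)/2


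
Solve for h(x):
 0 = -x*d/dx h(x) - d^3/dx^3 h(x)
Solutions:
 h(x) = C1 + Integral(C2*airyai(-x) + C3*airybi(-x), x)


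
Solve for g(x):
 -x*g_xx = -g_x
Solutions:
 g(x) = C1 + C2*x^2


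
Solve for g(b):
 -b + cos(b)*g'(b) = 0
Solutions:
 g(b) = C1 + Integral(b/cos(b), b)


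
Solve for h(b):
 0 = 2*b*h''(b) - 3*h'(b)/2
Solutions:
 h(b) = C1 + C2*b^(7/4)


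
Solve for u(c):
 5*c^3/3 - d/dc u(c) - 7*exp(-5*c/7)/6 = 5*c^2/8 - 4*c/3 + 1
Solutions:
 u(c) = C1 + 5*c^4/12 - 5*c^3/24 + 2*c^2/3 - c + 49*exp(-5*c/7)/30


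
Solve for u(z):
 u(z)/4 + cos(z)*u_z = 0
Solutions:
 u(z) = C1*(sin(z) - 1)^(1/8)/(sin(z) + 1)^(1/8)


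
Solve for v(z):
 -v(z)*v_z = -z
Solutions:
 v(z) = -sqrt(C1 + z^2)
 v(z) = sqrt(C1 + z^2)


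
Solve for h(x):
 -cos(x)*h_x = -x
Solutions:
 h(x) = C1 + Integral(x/cos(x), x)


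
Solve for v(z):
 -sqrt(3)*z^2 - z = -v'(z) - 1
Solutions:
 v(z) = C1 + sqrt(3)*z^3/3 + z^2/2 - z


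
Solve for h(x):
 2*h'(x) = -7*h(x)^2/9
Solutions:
 h(x) = 18/(C1 + 7*x)


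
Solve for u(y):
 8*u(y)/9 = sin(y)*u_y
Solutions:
 u(y) = C1*(cos(y) - 1)^(4/9)/(cos(y) + 1)^(4/9)


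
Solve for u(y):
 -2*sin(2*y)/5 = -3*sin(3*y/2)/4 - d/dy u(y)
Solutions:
 u(y) = C1 + cos(3*y/2)/2 - cos(2*y)/5


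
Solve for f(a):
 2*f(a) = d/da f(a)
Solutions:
 f(a) = C1*exp(2*a)


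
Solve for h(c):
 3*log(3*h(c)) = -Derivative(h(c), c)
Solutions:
 Integral(1/(log(_y) + log(3)), (_y, h(c)))/3 = C1 - c


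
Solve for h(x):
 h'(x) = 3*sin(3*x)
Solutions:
 h(x) = C1 - cos(3*x)


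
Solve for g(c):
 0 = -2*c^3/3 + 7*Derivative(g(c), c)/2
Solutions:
 g(c) = C1 + c^4/21


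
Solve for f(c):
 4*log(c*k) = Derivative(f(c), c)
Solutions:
 f(c) = C1 + 4*c*log(c*k) - 4*c


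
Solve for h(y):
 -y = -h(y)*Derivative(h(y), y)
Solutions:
 h(y) = -sqrt(C1 + y^2)
 h(y) = sqrt(C1 + y^2)


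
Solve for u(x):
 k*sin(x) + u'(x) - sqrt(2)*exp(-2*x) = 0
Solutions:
 u(x) = C1 + k*cos(x) - sqrt(2)*exp(-2*x)/2


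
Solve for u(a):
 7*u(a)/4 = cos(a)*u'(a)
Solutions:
 u(a) = C1*(sin(a) + 1)^(7/8)/(sin(a) - 1)^(7/8)


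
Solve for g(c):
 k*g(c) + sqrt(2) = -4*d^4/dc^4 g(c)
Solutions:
 g(c) = C1*exp(-sqrt(2)*c*(-k)^(1/4)/2) + C2*exp(sqrt(2)*c*(-k)^(1/4)/2) + C3*exp(-sqrt(2)*I*c*(-k)^(1/4)/2) + C4*exp(sqrt(2)*I*c*(-k)^(1/4)/2) - sqrt(2)/k


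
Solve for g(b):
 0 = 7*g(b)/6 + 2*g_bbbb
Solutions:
 g(b) = (C1*sin(3^(3/4)*7^(1/4)*b/6) + C2*cos(3^(3/4)*7^(1/4)*b/6))*exp(-3^(3/4)*7^(1/4)*b/6) + (C3*sin(3^(3/4)*7^(1/4)*b/6) + C4*cos(3^(3/4)*7^(1/4)*b/6))*exp(3^(3/4)*7^(1/4)*b/6)


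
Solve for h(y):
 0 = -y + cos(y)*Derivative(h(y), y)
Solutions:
 h(y) = C1 + Integral(y/cos(y), y)


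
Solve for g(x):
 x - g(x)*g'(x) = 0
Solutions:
 g(x) = -sqrt(C1 + x^2)
 g(x) = sqrt(C1 + x^2)


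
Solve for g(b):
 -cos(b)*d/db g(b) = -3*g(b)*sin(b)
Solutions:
 g(b) = C1/cos(b)^3


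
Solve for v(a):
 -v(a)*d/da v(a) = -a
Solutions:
 v(a) = -sqrt(C1 + a^2)
 v(a) = sqrt(C1 + a^2)


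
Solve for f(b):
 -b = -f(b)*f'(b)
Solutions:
 f(b) = -sqrt(C1 + b^2)
 f(b) = sqrt(C1 + b^2)


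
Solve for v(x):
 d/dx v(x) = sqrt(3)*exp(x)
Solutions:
 v(x) = C1 + sqrt(3)*exp(x)


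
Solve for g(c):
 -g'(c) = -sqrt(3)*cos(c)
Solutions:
 g(c) = C1 + sqrt(3)*sin(c)


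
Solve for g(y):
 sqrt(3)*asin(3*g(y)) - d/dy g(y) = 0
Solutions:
 Integral(1/asin(3*_y), (_y, g(y))) = C1 + sqrt(3)*y


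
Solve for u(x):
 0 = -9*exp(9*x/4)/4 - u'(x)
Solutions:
 u(x) = C1 - exp(x)^(9/4)


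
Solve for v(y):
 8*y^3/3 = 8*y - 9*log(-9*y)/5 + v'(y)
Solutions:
 v(y) = C1 + 2*y^4/3 - 4*y^2 + 9*y*log(-y)/5 + 9*y*(-1 + 2*log(3))/5


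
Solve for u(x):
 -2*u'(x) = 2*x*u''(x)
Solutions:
 u(x) = C1 + C2*log(x)


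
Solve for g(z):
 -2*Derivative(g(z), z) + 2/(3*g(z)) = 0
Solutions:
 g(z) = -sqrt(C1 + 6*z)/3
 g(z) = sqrt(C1 + 6*z)/3


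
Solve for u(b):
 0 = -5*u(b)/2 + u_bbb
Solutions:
 u(b) = C3*exp(2^(2/3)*5^(1/3)*b/2) + (C1*sin(2^(2/3)*sqrt(3)*5^(1/3)*b/4) + C2*cos(2^(2/3)*sqrt(3)*5^(1/3)*b/4))*exp(-2^(2/3)*5^(1/3)*b/4)


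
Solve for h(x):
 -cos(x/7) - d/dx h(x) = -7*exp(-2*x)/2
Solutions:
 h(x) = C1 - 7*sin(x/7) - 7*exp(-2*x)/4


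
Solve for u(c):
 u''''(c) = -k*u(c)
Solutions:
 u(c) = C1*exp(-c*(-k)^(1/4)) + C2*exp(c*(-k)^(1/4)) + C3*exp(-I*c*(-k)^(1/4)) + C4*exp(I*c*(-k)^(1/4))


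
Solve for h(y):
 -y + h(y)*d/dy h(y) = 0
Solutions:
 h(y) = -sqrt(C1 + y^2)
 h(y) = sqrt(C1 + y^2)


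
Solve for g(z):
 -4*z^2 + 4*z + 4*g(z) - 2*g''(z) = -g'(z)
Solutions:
 g(z) = C1*exp(z*(1 - sqrt(33))/4) + C2*exp(z*(1 + sqrt(33))/4) + z^2 - 3*z/2 + 11/8


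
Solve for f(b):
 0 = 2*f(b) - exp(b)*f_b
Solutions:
 f(b) = C1*exp(-2*exp(-b))


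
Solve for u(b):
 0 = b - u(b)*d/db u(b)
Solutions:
 u(b) = -sqrt(C1 + b^2)
 u(b) = sqrt(C1 + b^2)


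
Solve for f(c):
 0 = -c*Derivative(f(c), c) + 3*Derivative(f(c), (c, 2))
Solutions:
 f(c) = C1 + C2*erfi(sqrt(6)*c/6)


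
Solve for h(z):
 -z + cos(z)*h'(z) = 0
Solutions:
 h(z) = C1 + Integral(z/cos(z), z)


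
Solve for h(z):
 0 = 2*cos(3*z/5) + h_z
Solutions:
 h(z) = C1 - 10*sin(3*z/5)/3


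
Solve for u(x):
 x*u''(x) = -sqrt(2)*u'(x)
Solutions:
 u(x) = C1 + C2*x^(1 - sqrt(2))


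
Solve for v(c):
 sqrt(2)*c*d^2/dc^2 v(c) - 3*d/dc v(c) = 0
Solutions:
 v(c) = C1 + C2*c^(1 + 3*sqrt(2)/2)


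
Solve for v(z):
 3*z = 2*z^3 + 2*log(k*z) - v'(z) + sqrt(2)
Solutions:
 v(z) = C1 + z^4/2 - 3*z^2/2 + 2*z*log(k*z) + z*(-2 + sqrt(2))


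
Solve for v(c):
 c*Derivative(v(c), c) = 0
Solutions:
 v(c) = C1


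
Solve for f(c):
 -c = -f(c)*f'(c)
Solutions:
 f(c) = -sqrt(C1 + c^2)
 f(c) = sqrt(C1 + c^2)


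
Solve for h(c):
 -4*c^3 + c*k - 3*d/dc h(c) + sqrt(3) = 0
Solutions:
 h(c) = C1 - c^4/3 + c^2*k/6 + sqrt(3)*c/3


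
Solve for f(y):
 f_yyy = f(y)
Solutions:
 f(y) = C3*exp(y) + (C1*sin(sqrt(3)*y/2) + C2*cos(sqrt(3)*y/2))*exp(-y/2)


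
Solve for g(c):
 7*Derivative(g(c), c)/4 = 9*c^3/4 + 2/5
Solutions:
 g(c) = C1 + 9*c^4/28 + 8*c/35


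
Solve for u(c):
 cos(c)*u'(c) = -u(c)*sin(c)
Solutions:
 u(c) = C1*cos(c)


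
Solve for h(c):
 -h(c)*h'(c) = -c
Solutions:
 h(c) = -sqrt(C1 + c^2)
 h(c) = sqrt(C1 + c^2)


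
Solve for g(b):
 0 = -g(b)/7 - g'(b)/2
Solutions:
 g(b) = C1*exp(-2*b/7)


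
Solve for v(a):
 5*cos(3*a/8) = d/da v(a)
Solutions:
 v(a) = C1 + 40*sin(3*a/8)/3


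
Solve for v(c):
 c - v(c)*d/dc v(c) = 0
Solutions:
 v(c) = -sqrt(C1 + c^2)
 v(c) = sqrt(C1 + c^2)


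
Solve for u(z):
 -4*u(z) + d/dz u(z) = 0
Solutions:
 u(z) = C1*exp(4*z)


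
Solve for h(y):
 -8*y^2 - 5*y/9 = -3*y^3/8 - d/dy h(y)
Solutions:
 h(y) = C1 - 3*y^4/32 + 8*y^3/3 + 5*y^2/18


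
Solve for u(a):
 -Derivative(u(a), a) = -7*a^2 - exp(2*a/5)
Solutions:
 u(a) = C1 + 7*a^3/3 + 5*exp(2*a/5)/2


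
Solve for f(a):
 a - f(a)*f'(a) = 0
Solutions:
 f(a) = -sqrt(C1 + a^2)
 f(a) = sqrt(C1 + a^2)


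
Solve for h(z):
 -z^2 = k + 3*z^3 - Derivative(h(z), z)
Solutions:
 h(z) = C1 + k*z + 3*z^4/4 + z^3/3


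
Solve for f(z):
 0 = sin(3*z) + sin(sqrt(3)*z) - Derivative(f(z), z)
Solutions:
 f(z) = C1 - cos(3*z)/3 - sqrt(3)*cos(sqrt(3)*z)/3


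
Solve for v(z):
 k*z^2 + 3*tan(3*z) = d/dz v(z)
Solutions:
 v(z) = C1 + k*z^3/3 - log(cos(3*z))


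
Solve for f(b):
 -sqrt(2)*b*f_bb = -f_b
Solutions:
 f(b) = C1 + C2*b^(sqrt(2)/2 + 1)


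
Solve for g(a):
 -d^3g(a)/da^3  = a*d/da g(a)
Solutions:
 g(a) = C1 + Integral(C2*airyai(-a) + C3*airybi(-a), a)


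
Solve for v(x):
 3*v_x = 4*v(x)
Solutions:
 v(x) = C1*exp(4*x/3)


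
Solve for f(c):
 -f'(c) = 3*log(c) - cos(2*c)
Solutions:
 f(c) = C1 - 3*c*log(c) + 3*c + sin(2*c)/2


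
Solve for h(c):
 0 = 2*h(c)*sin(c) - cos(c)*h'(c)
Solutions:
 h(c) = C1/cos(c)^2


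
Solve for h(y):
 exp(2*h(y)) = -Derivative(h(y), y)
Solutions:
 h(y) = log(-sqrt(-1/(C1 - y))) - log(2)/2
 h(y) = log(-1/(C1 - y))/2 - log(2)/2


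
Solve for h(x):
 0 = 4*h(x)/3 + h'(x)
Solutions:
 h(x) = C1*exp(-4*x/3)


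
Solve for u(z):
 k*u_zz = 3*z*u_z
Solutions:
 u(z) = C1 + C2*erf(sqrt(6)*z*sqrt(-1/k)/2)/sqrt(-1/k)


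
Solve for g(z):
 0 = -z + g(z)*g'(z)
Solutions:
 g(z) = -sqrt(C1 + z^2)
 g(z) = sqrt(C1 + z^2)


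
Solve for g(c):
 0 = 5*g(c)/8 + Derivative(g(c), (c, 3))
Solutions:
 g(c) = C3*exp(-5^(1/3)*c/2) + (C1*sin(sqrt(3)*5^(1/3)*c/4) + C2*cos(sqrt(3)*5^(1/3)*c/4))*exp(5^(1/3)*c/4)
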